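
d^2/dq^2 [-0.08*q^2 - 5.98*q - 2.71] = -0.160000000000000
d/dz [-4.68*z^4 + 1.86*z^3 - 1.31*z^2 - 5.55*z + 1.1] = -18.72*z^3 + 5.58*z^2 - 2.62*z - 5.55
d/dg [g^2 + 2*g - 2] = 2*g + 2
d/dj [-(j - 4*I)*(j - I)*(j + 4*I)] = -3*j^2 + 2*I*j - 16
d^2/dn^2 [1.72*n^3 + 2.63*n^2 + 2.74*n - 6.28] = 10.32*n + 5.26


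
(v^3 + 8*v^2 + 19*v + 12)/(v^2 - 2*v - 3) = (v^2 + 7*v + 12)/(v - 3)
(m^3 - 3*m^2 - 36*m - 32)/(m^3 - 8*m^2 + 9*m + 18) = (m^2 - 4*m - 32)/(m^2 - 9*m + 18)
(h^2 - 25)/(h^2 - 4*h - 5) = (h + 5)/(h + 1)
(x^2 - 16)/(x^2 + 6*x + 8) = (x - 4)/(x + 2)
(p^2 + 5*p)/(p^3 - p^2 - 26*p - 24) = p*(p + 5)/(p^3 - p^2 - 26*p - 24)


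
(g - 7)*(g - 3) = g^2 - 10*g + 21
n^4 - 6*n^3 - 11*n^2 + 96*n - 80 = (n - 5)*(n - 4)*(n - 1)*(n + 4)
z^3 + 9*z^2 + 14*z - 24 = (z - 1)*(z + 4)*(z + 6)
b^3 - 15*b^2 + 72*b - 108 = (b - 6)^2*(b - 3)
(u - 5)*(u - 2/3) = u^2 - 17*u/3 + 10/3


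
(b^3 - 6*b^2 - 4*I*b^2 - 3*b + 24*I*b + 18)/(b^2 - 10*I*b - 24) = (b^3 + b^2*(-6 - 4*I) + b*(-3 + 24*I) + 18)/(b^2 - 10*I*b - 24)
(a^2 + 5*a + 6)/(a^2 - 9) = (a + 2)/(a - 3)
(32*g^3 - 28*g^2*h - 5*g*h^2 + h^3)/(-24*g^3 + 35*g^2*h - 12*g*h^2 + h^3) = (-4*g - h)/(3*g - h)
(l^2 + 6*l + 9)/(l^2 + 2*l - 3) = (l + 3)/(l - 1)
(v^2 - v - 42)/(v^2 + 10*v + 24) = (v - 7)/(v + 4)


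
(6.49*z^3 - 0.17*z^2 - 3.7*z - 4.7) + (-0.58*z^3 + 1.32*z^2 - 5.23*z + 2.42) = 5.91*z^3 + 1.15*z^2 - 8.93*z - 2.28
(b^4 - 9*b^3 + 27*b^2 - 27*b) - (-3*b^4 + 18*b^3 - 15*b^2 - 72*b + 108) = 4*b^4 - 27*b^3 + 42*b^2 + 45*b - 108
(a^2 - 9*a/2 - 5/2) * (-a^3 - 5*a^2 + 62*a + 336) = -a^5 - a^4/2 + 87*a^3 + 139*a^2/2 - 1667*a - 840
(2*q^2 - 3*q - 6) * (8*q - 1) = 16*q^3 - 26*q^2 - 45*q + 6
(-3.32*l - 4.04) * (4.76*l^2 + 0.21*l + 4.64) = -15.8032*l^3 - 19.9276*l^2 - 16.2532*l - 18.7456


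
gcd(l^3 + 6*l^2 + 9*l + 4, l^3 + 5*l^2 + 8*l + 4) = l + 1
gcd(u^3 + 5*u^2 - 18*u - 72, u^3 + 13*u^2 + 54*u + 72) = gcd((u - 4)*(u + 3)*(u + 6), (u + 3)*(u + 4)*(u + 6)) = u^2 + 9*u + 18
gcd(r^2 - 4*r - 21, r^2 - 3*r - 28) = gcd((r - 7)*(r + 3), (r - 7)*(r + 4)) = r - 7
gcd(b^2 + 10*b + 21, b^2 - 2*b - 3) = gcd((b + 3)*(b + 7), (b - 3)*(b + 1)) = 1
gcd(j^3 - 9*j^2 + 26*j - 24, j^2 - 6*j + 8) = j^2 - 6*j + 8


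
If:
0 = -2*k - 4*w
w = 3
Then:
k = -6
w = 3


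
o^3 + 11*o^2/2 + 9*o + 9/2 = (o + 1)*(o + 3/2)*(o + 3)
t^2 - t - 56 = (t - 8)*(t + 7)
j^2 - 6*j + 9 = (j - 3)^2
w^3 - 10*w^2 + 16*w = w*(w - 8)*(w - 2)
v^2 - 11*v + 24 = (v - 8)*(v - 3)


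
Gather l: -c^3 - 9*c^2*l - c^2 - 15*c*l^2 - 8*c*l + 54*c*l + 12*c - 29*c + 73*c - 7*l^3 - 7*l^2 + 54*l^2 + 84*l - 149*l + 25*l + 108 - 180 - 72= -c^3 - c^2 + 56*c - 7*l^3 + l^2*(47 - 15*c) + l*(-9*c^2 + 46*c - 40) - 144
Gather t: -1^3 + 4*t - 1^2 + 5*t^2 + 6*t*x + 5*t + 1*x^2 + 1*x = 5*t^2 + t*(6*x + 9) + x^2 + x - 2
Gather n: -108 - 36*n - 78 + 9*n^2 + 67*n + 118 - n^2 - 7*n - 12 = 8*n^2 + 24*n - 80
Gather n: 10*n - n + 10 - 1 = 9*n + 9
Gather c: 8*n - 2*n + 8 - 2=6*n + 6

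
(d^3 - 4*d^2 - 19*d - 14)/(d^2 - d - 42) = (d^2 + 3*d + 2)/(d + 6)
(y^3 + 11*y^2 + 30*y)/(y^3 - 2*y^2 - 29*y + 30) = y*(y + 6)/(y^2 - 7*y + 6)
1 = 1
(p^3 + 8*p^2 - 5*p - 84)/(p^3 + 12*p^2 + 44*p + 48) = (p^2 + 4*p - 21)/(p^2 + 8*p + 12)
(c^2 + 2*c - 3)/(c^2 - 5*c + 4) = (c + 3)/(c - 4)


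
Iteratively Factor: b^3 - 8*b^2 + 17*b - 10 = (b - 1)*(b^2 - 7*b + 10) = (b - 5)*(b - 1)*(b - 2)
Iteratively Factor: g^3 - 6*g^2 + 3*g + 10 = (g + 1)*(g^2 - 7*g + 10) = (g - 5)*(g + 1)*(g - 2)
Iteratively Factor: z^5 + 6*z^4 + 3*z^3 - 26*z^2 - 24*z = (z - 2)*(z^4 + 8*z^3 + 19*z^2 + 12*z) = (z - 2)*(z + 1)*(z^3 + 7*z^2 + 12*z) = (z - 2)*(z + 1)*(z + 3)*(z^2 + 4*z) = (z - 2)*(z + 1)*(z + 3)*(z + 4)*(z)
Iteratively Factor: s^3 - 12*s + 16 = (s + 4)*(s^2 - 4*s + 4) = (s - 2)*(s + 4)*(s - 2)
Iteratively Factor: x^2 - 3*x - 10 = (x - 5)*(x + 2)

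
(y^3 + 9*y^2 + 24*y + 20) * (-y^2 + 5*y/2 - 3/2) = -y^5 - 13*y^4/2 - 3*y^3 + 53*y^2/2 + 14*y - 30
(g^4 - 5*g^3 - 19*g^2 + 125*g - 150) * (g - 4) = g^5 - 9*g^4 + g^3 + 201*g^2 - 650*g + 600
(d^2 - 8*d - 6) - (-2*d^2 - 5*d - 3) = 3*d^2 - 3*d - 3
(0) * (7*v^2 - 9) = 0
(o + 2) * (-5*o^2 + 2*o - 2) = -5*o^3 - 8*o^2 + 2*o - 4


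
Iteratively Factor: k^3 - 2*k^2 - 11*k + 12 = (k - 4)*(k^2 + 2*k - 3) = (k - 4)*(k + 3)*(k - 1)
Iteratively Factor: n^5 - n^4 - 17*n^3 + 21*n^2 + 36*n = (n + 1)*(n^4 - 2*n^3 - 15*n^2 + 36*n) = n*(n + 1)*(n^3 - 2*n^2 - 15*n + 36) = n*(n - 3)*(n + 1)*(n^2 + n - 12) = n*(n - 3)^2*(n + 1)*(n + 4)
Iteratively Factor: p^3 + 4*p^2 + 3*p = (p + 1)*(p^2 + 3*p) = (p + 1)*(p + 3)*(p)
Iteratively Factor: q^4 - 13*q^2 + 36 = (q - 2)*(q^3 + 2*q^2 - 9*q - 18) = (q - 2)*(q + 2)*(q^2 - 9) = (q - 2)*(q + 2)*(q + 3)*(q - 3)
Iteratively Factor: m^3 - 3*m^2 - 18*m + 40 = (m - 2)*(m^2 - m - 20) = (m - 5)*(m - 2)*(m + 4)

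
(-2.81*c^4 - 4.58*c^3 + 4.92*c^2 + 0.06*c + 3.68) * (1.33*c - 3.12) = -3.7373*c^5 + 2.6758*c^4 + 20.8332*c^3 - 15.2706*c^2 + 4.7072*c - 11.4816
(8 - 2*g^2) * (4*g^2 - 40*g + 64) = -8*g^4 + 80*g^3 - 96*g^2 - 320*g + 512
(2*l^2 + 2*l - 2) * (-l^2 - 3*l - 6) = -2*l^4 - 8*l^3 - 16*l^2 - 6*l + 12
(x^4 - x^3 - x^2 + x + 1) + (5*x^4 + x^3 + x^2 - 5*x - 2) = 6*x^4 - 4*x - 1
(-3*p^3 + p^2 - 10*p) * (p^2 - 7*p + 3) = -3*p^5 + 22*p^4 - 26*p^3 + 73*p^2 - 30*p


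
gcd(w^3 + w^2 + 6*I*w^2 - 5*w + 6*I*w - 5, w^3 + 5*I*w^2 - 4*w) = w + I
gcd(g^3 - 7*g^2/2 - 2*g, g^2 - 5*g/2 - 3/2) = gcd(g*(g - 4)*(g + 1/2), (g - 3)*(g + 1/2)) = g + 1/2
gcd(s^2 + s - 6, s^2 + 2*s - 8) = s - 2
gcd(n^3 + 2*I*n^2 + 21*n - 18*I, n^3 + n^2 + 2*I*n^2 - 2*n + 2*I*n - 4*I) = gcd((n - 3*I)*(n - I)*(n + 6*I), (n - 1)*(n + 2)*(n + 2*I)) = 1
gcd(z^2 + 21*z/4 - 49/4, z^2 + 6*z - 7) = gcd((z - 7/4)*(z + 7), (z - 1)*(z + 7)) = z + 7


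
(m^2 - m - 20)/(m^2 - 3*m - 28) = (m - 5)/(m - 7)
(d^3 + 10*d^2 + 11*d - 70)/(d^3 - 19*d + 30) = (d + 7)/(d - 3)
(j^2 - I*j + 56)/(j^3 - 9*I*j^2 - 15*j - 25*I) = (-j^2 + I*j - 56)/(-j^3 + 9*I*j^2 + 15*j + 25*I)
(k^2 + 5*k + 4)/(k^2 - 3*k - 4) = (k + 4)/(k - 4)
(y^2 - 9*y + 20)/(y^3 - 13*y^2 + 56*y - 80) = 1/(y - 4)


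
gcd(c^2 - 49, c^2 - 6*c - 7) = c - 7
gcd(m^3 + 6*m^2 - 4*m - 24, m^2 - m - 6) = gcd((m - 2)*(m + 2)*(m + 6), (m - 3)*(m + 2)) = m + 2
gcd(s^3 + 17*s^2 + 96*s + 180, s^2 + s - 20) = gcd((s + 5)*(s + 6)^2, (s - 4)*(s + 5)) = s + 5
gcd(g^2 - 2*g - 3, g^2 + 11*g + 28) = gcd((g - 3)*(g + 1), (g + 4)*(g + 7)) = 1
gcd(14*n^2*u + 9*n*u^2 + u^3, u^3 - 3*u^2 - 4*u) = u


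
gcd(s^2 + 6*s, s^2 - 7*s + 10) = 1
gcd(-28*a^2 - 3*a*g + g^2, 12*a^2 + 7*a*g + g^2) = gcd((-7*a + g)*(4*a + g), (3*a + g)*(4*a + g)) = 4*a + g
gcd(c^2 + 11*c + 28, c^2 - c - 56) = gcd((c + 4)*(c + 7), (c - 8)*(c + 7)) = c + 7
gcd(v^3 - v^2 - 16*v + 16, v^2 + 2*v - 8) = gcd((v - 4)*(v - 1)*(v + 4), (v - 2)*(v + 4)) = v + 4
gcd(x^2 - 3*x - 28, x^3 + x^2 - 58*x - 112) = 1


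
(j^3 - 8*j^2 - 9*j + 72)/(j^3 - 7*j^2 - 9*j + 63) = (j - 8)/(j - 7)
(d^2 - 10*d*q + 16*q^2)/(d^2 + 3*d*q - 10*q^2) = (d - 8*q)/(d + 5*q)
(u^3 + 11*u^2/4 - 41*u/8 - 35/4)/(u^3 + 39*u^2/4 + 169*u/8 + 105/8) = (2*u^2 + 3*u - 14)/(2*u^2 + 17*u + 21)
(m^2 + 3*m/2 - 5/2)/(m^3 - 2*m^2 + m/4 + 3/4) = 2*(2*m + 5)/(4*m^2 - 4*m - 3)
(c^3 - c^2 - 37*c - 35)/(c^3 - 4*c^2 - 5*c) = (c^2 - 2*c - 35)/(c*(c - 5))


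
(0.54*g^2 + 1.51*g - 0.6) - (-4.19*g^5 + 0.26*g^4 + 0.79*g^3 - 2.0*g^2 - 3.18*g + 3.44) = 4.19*g^5 - 0.26*g^4 - 0.79*g^3 + 2.54*g^2 + 4.69*g - 4.04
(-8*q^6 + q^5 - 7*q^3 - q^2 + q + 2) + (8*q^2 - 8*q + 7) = -8*q^6 + q^5 - 7*q^3 + 7*q^2 - 7*q + 9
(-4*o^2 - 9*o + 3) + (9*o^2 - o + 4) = 5*o^2 - 10*o + 7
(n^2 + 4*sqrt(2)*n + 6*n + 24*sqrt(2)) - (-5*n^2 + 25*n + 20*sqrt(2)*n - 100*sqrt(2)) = 6*n^2 - 16*sqrt(2)*n - 19*n + 124*sqrt(2)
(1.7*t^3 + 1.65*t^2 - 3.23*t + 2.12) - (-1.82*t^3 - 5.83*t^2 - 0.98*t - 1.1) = 3.52*t^3 + 7.48*t^2 - 2.25*t + 3.22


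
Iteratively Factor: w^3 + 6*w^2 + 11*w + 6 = (w + 3)*(w^2 + 3*w + 2) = (w + 2)*(w + 3)*(w + 1)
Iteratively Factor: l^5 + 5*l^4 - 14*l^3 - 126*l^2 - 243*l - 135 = (l + 1)*(l^4 + 4*l^3 - 18*l^2 - 108*l - 135) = (l + 1)*(l + 3)*(l^3 + l^2 - 21*l - 45) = (l - 5)*(l + 1)*(l + 3)*(l^2 + 6*l + 9) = (l - 5)*(l + 1)*(l + 3)^2*(l + 3)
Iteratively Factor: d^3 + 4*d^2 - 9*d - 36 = (d + 3)*(d^2 + d - 12) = (d + 3)*(d + 4)*(d - 3)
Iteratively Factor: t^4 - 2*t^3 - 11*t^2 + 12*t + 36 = (t + 2)*(t^3 - 4*t^2 - 3*t + 18) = (t - 3)*(t + 2)*(t^2 - t - 6) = (t - 3)*(t + 2)^2*(t - 3)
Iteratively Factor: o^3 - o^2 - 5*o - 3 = (o + 1)*(o^2 - 2*o - 3) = (o - 3)*(o + 1)*(o + 1)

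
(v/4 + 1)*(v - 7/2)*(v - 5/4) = v^3/4 - 3*v^2/16 - 117*v/32 + 35/8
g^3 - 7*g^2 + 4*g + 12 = (g - 6)*(g - 2)*(g + 1)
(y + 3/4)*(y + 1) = y^2 + 7*y/4 + 3/4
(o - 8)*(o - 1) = o^2 - 9*o + 8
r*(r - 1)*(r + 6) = r^3 + 5*r^2 - 6*r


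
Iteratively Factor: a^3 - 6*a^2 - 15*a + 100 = (a - 5)*(a^2 - a - 20) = (a - 5)^2*(a + 4)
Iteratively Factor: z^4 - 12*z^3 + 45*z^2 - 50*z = (z)*(z^3 - 12*z^2 + 45*z - 50) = z*(z - 2)*(z^2 - 10*z + 25) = z*(z - 5)*(z - 2)*(z - 5)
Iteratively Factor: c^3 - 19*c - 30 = (c + 2)*(c^2 - 2*c - 15) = (c + 2)*(c + 3)*(c - 5)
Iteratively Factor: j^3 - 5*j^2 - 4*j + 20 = (j - 5)*(j^2 - 4) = (j - 5)*(j - 2)*(j + 2)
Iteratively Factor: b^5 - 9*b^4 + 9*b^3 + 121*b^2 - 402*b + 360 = (b - 2)*(b^4 - 7*b^3 - 5*b^2 + 111*b - 180) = (b - 3)*(b - 2)*(b^3 - 4*b^2 - 17*b + 60) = (b - 3)*(b - 2)*(b + 4)*(b^2 - 8*b + 15) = (b - 3)^2*(b - 2)*(b + 4)*(b - 5)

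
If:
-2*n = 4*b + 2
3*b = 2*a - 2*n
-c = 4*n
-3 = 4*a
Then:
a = -3/4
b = -1/2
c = 0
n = 0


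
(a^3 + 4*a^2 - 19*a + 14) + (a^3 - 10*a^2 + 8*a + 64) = 2*a^3 - 6*a^2 - 11*a + 78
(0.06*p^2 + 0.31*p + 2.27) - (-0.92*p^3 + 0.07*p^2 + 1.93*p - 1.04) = 0.92*p^3 - 0.01*p^2 - 1.62*p + 3.31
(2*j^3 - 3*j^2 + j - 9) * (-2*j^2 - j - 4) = -4*j^5 + 4*j^4 - 7*j^3 + 29*j^2 + 5*j + 36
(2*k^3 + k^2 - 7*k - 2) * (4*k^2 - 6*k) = 8*k^5 - 8*k^4 - 34*k^3 + 34*k^2 + 12*k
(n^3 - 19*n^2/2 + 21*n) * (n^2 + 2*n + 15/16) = n^5 - 15*n^4/2 + 47*n^3/16 + 1059*n^2/32 + 315*n/16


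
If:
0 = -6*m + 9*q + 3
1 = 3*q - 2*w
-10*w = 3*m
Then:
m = 10/13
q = 7/39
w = -3/13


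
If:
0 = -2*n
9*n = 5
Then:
No Solution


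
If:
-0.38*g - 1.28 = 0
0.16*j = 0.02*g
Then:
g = -3.37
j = -0.42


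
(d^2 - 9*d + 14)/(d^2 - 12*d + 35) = (d - 2)/(d - 5)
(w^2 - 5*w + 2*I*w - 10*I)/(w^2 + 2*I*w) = (w - 5)/w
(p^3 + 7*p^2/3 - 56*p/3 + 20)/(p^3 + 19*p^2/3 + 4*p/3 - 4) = (3*p^2 - 11*p + 10)/(3*p^2 + p - 2)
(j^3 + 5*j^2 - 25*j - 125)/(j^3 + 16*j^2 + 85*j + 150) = (j - 5)/(j + 6)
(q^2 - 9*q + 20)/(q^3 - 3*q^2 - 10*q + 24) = (q - 5)/(q^2 + q - 6)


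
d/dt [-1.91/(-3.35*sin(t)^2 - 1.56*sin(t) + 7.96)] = -(12.797*sin(t) + 2.9796)*cos(t)/(3.35*sin(t)^2 + 1.56*sin(t) - 7.96)^2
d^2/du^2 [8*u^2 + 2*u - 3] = 16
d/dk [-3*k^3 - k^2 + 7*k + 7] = -9*k^2 - 2*k + 7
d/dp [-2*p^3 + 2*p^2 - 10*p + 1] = -6*p^2 + 4*p - 10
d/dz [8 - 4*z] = -4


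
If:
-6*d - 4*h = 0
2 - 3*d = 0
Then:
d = 2/3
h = -1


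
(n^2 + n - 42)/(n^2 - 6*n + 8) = (n^2 + n - 42)/(n^2 - 6*n + 8)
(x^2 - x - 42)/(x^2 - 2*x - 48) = (x - 7)/(x - 8)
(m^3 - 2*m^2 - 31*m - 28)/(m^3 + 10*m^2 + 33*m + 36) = (m^2 - 6*m - 7)/(m^2 + 6*m + 9)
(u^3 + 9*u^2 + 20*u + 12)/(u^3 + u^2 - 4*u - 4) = (u + 6)/(u - 2)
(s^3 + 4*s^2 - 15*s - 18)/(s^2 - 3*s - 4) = (s^2 + 3*s - 18)/(s - 4)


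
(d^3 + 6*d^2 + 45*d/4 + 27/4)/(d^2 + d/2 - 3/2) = (2*d^2 + 9*d + 9)/(2*(d - 1))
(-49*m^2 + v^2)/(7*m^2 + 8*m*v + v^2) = (-7*m + v)/(m + v)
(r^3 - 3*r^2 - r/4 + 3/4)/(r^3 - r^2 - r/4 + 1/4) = (r - 3)/(r - 1)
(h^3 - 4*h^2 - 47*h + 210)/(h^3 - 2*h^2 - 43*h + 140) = (h - 6)/(h - 4)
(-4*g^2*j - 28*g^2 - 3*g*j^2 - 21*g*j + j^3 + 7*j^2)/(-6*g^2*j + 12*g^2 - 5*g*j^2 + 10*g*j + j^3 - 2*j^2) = (4*g*j + 28*g - j^2 - 7*j)/(6*g*j - 12*g - j^2 + 2*j)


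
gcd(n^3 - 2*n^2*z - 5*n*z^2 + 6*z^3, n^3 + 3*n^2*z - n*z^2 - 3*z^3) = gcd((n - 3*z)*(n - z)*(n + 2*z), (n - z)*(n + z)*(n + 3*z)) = -n + z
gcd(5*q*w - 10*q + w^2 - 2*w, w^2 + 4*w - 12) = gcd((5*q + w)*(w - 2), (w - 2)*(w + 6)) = w - 2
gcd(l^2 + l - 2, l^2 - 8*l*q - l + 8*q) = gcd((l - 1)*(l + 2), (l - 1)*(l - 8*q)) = l - 1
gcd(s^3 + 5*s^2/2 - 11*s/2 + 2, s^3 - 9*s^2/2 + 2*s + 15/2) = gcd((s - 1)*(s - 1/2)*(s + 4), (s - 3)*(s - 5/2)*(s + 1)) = 1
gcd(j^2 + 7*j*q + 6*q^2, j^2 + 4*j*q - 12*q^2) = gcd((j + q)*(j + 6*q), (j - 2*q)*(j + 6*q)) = j + 6*q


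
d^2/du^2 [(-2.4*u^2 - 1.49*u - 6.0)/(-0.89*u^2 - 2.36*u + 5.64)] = (-7.721462*u^3 + 100.79784*u^2 + 120.489624*u + 319.421472)/(0.704969*u^6 + 5.608068*u^5 + 1.4685*u^4 - 57.93328*u^3 - 9.30599999999998*u^2 + 225.211968*u - 179.406144)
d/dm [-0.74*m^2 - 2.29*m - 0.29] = -1.48*m - 2.29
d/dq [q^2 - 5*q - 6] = 2*q - 5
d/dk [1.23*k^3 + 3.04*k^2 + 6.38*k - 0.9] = 3.69*k^2 + 6.08*k + 6.38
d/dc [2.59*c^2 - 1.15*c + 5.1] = 5.18*c - 1.15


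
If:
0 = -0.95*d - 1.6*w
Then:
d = -1.68421052631579*w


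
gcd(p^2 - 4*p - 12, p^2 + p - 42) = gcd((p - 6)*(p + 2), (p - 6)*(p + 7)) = p - 6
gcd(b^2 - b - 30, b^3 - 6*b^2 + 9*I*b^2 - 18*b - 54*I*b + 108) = b - 6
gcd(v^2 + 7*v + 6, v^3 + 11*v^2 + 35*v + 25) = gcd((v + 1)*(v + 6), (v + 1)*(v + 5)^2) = v + 1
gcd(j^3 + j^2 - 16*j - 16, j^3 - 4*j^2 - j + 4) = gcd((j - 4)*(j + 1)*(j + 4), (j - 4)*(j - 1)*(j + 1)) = j^2 - 3*j - 4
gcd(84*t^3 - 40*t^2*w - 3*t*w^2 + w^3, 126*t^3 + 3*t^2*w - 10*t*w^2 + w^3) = 7*t - w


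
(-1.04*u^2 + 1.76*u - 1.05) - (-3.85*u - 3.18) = -1.04*u^2 + 5.61*u + 2.13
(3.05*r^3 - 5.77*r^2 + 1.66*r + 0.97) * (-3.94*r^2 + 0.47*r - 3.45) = -12.017*r^5 + 24.1673*r^4 - 19.7748*r^3 + 16.8649*r^2 - 5.2711*r - 3.3465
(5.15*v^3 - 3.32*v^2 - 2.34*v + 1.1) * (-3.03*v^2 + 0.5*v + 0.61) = -15.6045*v^5 + 12.6346*v^4 + 8.5717*v^3 - 6.5282*v^2 - 0.8774*v + 0.671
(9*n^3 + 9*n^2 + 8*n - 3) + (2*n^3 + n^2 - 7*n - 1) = 11*n^3 + 10*n^2 + n - 4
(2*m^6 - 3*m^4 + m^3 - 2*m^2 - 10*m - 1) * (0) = 0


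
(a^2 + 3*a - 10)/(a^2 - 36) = (a^2 + 3*a - 10)/(a^2 - 36)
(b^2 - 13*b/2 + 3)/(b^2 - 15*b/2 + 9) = (2*b - 1)/(2*b - 3)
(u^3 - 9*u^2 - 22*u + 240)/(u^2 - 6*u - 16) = (u^2 - u - 30)/(u + 2)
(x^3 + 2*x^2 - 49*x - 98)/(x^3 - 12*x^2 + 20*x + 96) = (x^2 - 49)/(x^2 - 14*x + 48)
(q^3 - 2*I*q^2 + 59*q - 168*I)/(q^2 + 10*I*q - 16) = (q^2 - 10*I*q - 21)/(q + 2*I)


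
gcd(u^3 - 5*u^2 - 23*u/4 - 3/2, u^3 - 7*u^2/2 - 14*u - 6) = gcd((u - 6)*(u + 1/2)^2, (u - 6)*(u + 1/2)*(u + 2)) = u^2 - 11*u/2 - 3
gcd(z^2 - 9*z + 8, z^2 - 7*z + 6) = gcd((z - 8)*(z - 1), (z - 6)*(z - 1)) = z - 1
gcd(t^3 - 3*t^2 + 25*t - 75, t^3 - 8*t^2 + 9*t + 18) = t - 3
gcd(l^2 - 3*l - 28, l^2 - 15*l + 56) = l - 7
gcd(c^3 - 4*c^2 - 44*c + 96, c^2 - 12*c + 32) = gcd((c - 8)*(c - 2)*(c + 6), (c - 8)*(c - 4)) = c - 8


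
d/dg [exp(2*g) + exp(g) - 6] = (2*exp(g) + 1)*exp(g)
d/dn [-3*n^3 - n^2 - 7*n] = -9*n^2 - 2*n - 7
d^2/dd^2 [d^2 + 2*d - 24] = 2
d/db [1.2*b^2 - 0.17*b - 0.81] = 2.4*b - 0.17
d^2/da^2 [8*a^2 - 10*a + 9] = 16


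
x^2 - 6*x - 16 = (x - 8)*(x + 2)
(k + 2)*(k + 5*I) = k^2 + 2*k + 5*I*k + 10*I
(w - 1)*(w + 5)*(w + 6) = w^3 + 10*w^2 + 19*w - 30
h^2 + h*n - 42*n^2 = (h - 6*n)*(h + 7*n)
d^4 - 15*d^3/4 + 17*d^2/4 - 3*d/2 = d*(d - 2)*(d - 1)*(d - 3/4)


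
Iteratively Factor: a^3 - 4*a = (a - 2)*(a^2 + 2*a) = (a - 2)*(a + 2)*(a)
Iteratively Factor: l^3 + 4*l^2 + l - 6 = (l - 1)*(l^2 + 5*l + 6) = (l - 1)*(l + 2)*(l + 3)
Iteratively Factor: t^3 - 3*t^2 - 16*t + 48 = (t - 3)*(t^2 - 16) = (t - 4)*(t - 3)*(t + 4)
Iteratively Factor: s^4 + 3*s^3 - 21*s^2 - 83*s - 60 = (s + 1)*(s^3 + 2*s^2 - 23*s - 60) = (s + 1)*(s + 3)*(s^2 - s - 20) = (s + 1)*(s + 3)*(s + 4)*(s - 5)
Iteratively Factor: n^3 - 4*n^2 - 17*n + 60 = (n + 4)*(n^2 - 8*n + 15) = (n - 5)*(n + 4)*(n - 3)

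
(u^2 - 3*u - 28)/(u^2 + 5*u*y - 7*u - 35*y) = (u + 4)/(u + 5*y)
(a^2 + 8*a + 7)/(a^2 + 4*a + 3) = (a + 7)/(a + 3)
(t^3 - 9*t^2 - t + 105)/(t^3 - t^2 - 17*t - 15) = (t - 7)/(t + 1)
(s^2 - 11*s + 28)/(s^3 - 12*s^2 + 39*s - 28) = 1/(s - 1)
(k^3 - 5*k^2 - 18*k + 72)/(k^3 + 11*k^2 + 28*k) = (k^2 - 9*k + 18)/(k*(k + 7))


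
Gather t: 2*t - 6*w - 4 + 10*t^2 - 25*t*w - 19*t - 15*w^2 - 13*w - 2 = 10*t^2 + t*(-25*w - 17) - 15*w^2 - 19*w - 6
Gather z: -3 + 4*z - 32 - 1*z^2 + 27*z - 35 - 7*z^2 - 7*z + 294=-8*z^2 + 24*z + 224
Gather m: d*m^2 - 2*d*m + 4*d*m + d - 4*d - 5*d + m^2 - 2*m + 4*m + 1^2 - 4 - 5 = -8*d + m^2*(d + 1) + m*(2*d + 2) - 8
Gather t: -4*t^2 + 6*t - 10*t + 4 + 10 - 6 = -4*t^2 - 4*t + 8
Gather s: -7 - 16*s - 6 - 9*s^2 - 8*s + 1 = -9*s^2 - 24*s - 12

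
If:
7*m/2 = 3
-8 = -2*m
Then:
No Solution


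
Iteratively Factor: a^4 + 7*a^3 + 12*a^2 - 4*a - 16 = (a + 2)*(a^3 + 5*a^2 + 2*a - 8) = (a + 2)*(a + 4)*(a^2 + a - 2) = (a + 2)^2*(a + 4)*(a - 1)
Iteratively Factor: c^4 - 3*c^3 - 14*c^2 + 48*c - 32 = (c - 2)*(c^3 - c^2 - 16*c + 16) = (c - 2)*(c + 4)*(c^2 - 5*c + 4) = (c - 4)*(c - 2)*(c + 4)*(c - 1)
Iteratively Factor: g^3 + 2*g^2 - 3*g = (g - 1)*(g^2 + 3*g) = g*(g - 1)*(g + 3)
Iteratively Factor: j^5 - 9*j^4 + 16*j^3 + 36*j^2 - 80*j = (j - 5)*(j^4 - 4*j^3 - 4*j^2 + 16*j) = j*(j - 5)*(j^3 - 4*j^2 - 4*j + 16) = j*(j - 5)*(j - 2)*(j^2 - 2*j - 8) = j*(j - 5)*(j - 4)*(j - 2)*(j + 2)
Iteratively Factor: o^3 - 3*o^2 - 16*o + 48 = (o - 4)*(o^2 + o - 12) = (o - 4)*(o + 4)*(o - 3)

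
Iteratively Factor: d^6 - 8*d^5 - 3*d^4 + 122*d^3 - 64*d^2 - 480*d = (d - 4)*(d^5 - 4*d^4 - 19*d^3 + 46*d^2 + 120*d) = (d - 4)^2*(d^4 - 19*d^2 - 30*d) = (d - 5)*(d - 4)^2*(d^3 + 5*d^2 + 6*d) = d*(d - 5)*(d - 4)^2*(d^2 + 5*d + 6) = d*(d - 5)*(d - 4)^2*(d + 2)*(d + 3)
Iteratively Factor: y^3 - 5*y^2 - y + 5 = (y - 5)*(y^2 - 1) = (y - 5)*(y - 1)*(y + 1)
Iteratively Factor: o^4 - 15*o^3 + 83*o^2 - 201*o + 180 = (o - 3)*(o^3 - 12*o^2 + 47*o - 60) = (o - 5)*(o - 3)*(o^2 - 7*o + 12) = (o - 5)*(o - 3)^2*(o - 4)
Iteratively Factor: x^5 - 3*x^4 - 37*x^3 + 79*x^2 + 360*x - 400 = (x - 1)*(x^4 - 2*x^3 - 39*x^2 + 40*x + 400) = (x - 1)*(x + 4)*(x^3 - 6*x^2 - 15*x + 100) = (x - 5)*(x - 1)*(x + 4)*(x^2 - x - 20) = (x - 5)*(x - 1)*(x + 4)^2*(x - 5)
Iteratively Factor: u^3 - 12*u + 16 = (u - 2)*(u^2 + 2*u - 8) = (u - 2)^2*(u + 4)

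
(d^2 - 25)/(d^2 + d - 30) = (d + 5)/(d + 6)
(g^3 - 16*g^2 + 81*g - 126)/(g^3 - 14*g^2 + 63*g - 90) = (g - 7)/(g - 5)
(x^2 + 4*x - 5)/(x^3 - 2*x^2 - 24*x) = (-x^2 - 4*x + 5)/(x*(-x^2 + 2*x + 24))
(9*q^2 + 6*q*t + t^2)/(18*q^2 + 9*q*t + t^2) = (3*q + t)/(6*q + t)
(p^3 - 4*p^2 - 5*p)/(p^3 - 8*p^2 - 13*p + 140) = p*(p + 1)/(p^2 - 3*p - 28)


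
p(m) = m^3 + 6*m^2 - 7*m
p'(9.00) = 344.00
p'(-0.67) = -13.69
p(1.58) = 7.86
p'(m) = 3*m^2 + 12*m - 7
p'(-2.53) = -18.16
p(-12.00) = -780.00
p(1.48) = 6.02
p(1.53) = 6.92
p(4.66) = 198.87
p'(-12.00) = 281.00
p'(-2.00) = -19.00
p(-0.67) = 7.08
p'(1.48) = 17.33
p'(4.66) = 114.07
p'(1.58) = 19.45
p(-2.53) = 39.92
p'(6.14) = 179.78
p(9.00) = 1152.00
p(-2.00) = 30.00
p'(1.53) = 18.38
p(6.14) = 414.69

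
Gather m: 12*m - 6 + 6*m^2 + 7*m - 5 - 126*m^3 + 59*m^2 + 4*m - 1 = -126*m^3 + 65*m^2 + 23*m - 12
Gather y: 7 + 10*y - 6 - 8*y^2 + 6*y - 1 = -8*y^2 + 16*y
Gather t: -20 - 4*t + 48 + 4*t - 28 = 0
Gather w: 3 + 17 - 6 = 14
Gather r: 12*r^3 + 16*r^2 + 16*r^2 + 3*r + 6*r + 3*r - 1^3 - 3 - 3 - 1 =12*r^3 + 32*r^2 + 12*r - 8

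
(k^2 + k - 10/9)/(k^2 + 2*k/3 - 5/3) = (k - 2/3)/(k - 1)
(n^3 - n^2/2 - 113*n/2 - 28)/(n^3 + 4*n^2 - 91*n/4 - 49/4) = 2*(n - 8)/(2*n - 7)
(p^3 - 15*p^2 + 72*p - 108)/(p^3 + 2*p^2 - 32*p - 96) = (p^2 - 9*p + 18)/(p^2 + 8*p + 16)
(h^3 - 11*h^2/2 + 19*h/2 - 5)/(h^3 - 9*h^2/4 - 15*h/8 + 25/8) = 4*(h - 2)/(4*h + 5)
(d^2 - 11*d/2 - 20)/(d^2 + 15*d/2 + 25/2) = (d - 8)/(d + 5)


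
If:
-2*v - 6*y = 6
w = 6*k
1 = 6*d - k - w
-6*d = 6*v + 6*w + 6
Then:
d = 21*y/43 + 20/43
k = 18*y/43 + 11/43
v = -3*y - 3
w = 108*y/43 + 66/43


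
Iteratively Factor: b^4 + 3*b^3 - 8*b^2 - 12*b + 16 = (b - 1)*(b^3 + 4*b^2 - 4*b - 16) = (b - 2)*(b - 1)*(b^2 + 6*b + 8) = (b - 2)*(b - 1)*(b + 4)*(b + 2)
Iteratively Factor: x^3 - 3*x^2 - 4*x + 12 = (x + 2)*(x^2 - 5*x + 6) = (x - 3)*(x + 2)*(x - 2)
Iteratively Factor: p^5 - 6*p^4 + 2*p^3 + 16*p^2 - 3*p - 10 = (p + 1)*(p^4 - 7*p^3 + 9*p^2 + 7*p - 10) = (p + 1)^2*(p^3 - 8*p^2 + 17*p - 10) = (p - 5)*(p + 1)^2*(p^2 - 3*p + 2) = (p - 5)*(p - 1)*(p + 1)^2*(p - 2)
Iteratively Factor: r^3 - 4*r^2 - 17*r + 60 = (r + 4)*(r^2 - 8*r + 15) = (r - 3)*(r + 4)*(r - 5)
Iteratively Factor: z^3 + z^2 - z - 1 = (z + 1)*(z^2 - 1) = (z - 1)*(z + 1)*(z + 1)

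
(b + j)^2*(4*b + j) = 4*b^3 + 9*b^2*j + 6*b*j^2 + j^3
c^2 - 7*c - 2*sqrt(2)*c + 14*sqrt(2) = (c - 7)*(c - 2*sqrt(2))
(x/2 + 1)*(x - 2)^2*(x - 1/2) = x^4/2 - 5*x^3/4 - 3*x^2/2 + 5*x - 2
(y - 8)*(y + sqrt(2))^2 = y^3 - 8*y^2 + 2*sqrt(2)*y^2 - 16*sqrt(2)*y + 2*y - 16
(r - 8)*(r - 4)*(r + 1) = r^3 - 11*r^2 + 20*r + 32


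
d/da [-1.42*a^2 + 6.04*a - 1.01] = 6.04 - 2.84*a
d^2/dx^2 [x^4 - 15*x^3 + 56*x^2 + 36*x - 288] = 12*x^2 - 90*x + 112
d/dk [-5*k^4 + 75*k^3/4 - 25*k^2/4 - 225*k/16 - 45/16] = -20*k^3 + 225*k^2/4 - 25*k/2 - 225/16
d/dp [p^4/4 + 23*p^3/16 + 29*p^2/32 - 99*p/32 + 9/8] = p^3 + 69*p^2/16 + 29*p/16 - 99/32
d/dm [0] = 0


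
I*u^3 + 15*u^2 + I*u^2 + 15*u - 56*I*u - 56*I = (u - 8*I)*(u - 7*I)*(I*u + I)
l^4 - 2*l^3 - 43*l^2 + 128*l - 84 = (l - 6)*(l - 2)*(l - 1)*(l + 7)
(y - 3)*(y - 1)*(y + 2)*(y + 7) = y^4 + 5*y^3 - 19*y^2 - 29*y + 42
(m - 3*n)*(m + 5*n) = m^2 + 2*m*n - 15*n^2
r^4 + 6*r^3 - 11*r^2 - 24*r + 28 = (r - 2)*(r - 1)*(r + 2)*(r + 7)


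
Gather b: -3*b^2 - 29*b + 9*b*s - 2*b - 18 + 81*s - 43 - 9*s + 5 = -3*b^2 + b*(9*s - 31) + 72*s - 56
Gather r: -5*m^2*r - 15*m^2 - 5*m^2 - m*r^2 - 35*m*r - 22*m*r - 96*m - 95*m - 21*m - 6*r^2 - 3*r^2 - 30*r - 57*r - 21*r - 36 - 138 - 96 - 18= -20*m^2 - 212*m + r^2*(-m - 9) + r*(-5*m^2 - 57*m - 108) - 288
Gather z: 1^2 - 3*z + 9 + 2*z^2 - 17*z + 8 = 2*z^2 - 20*z + 18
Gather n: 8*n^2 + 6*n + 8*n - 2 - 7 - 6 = 8*n^2 + 14*n - 15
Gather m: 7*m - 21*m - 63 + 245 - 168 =14 - 14*m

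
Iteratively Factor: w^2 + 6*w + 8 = (w + 4)*(w + 2)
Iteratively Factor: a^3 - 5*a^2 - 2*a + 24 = (a - 4)*(a^2 - a - 6) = (a - 4)*(a + 2)*(a - 3)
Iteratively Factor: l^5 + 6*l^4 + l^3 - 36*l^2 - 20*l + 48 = (l - 2)*(l^4 + 8*l^3 + 17*l^2 - 2*l - 24) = (l - 2)*(l + 3)*(l^3 + 5*l^2 + 2*l - 8) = (l - 2)*(l - 1)*(l + 3)*(l^2 + 6*l + 8) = (l - 2)*(l - 1)*(l + 2)*(l + 3)*(l + 4)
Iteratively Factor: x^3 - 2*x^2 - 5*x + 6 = (x - 3)*(x^2 + x - 2) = (x - 3)*(x + 2)*(x - 1)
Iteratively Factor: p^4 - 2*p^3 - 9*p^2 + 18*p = (p + 3)*(p^3 - 5*p^2 + 6*p) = (p - 3)*(p + 3)*(p^2 - 2*p) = (p - 3)*(p - 2)*(p + 3)*(p)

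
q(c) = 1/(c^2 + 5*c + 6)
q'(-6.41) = 0.03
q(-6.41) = 0.07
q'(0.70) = -0.06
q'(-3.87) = 1.04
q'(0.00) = -0.14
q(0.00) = 0.17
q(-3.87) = 0.61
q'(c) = (-2*c - 5)/(c^2 + 5*c + 6)^2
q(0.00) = 0.17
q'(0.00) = -0.14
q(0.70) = 0.10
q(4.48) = 0.02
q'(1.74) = -0.03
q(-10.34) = 0.02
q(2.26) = 0.04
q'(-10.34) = 0.00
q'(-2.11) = -81.38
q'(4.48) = -0.01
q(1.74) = 0.06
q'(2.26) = -0.02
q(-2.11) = -10.21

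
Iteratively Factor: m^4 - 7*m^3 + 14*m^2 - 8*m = (m)*(m^3 - 7*m^2 + 14*m - 8) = m*(m - 4)*(m^2 - 3*m + 2) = m*(m - 4)*(m - 2)*(m - 1)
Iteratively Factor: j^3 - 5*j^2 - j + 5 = (j - 1)*(j^2 - 4*j - 5) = (j - 5)*(j - 1)*(j + 1)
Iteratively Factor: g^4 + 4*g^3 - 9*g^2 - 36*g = (g - 3)*(g^3 + 7*g^2 + 12*g) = (g - 3)*(g + 3)*(g^2 + 4*g) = g*(g - 3)*(g + 3)*(g + 4)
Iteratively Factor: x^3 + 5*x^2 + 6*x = (x)*(x^2 + 5*x + 6) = x*(x + 2)*(x + 3)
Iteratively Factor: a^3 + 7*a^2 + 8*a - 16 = (a + 4)*(a^2 + 3*a - 4) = (a + 4)^2*(a - 1)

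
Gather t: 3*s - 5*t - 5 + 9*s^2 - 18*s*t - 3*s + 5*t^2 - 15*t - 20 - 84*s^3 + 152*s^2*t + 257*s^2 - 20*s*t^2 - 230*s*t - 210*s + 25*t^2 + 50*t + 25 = -84*s^3 + 266*s^2 - 210*s + t^2*(30 - 20*s) + t*(152*s^2 - 248*s + 30)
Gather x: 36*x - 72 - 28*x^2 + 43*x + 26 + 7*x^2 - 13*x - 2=-21*x^2 + 66*x - 48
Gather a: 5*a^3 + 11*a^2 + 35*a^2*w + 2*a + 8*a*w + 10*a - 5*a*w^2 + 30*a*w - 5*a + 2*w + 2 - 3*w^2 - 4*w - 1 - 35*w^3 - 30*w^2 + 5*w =5*a^3 + a^2*(35*w + 11) + a*(-5*w^2 + 38*w + 7) - 35*w^3 - 33*w^2 + 3*w + 1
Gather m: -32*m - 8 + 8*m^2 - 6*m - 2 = 8*m^2 - 38*m - 10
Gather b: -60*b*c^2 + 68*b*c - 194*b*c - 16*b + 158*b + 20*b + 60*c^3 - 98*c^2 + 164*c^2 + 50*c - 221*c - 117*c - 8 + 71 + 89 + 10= b*(-60*c^2 - 126*c + 162) + 60*c^3 + 66*c^2 - 288*c + 162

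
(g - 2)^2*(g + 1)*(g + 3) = g^4 - 9*g^2 + 4*g + 12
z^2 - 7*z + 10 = (z - 5)*(z - 2)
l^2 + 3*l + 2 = (l + 1)*(l + 2)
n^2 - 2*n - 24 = (n - 6)*(n + 4)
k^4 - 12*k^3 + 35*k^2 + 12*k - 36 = (k - 6)^2*(k - 1)*(k + 1)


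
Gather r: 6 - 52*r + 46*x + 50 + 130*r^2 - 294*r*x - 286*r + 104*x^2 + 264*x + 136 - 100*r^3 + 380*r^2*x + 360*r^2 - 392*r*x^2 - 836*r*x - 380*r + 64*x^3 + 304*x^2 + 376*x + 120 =-100*r^3 + r^2*(380*x + 490) + r*(-392*x^2 - 1130*x - 718) + 64*x^3 + 408*x^2 + 686*x + 312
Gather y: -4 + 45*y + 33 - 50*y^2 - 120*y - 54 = -50*y^2 - 75*y - 25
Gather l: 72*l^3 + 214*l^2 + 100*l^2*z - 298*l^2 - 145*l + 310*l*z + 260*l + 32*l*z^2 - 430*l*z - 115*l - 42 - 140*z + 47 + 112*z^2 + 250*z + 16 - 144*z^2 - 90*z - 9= 72*l^3 + l^2*(100*z - 84) + l*(32*z^2 - 120*z) - 32*z^2 + 20*z + 12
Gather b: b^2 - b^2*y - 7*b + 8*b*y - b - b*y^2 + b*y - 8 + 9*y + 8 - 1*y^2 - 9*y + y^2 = b^2*(1 - y) + b*(-y^2 + 9*y - 8)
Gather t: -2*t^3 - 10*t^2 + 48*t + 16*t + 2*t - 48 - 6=-2*t^3 - 10*t^2 + 66*t - 54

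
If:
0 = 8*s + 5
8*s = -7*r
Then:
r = 5/7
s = -5/8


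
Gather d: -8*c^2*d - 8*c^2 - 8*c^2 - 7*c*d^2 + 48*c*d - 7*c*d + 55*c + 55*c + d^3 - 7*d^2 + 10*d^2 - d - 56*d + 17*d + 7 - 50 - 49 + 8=-16*c^2 + 110*c + d^3 + d^2*(3 - 7*c) + d*(-8*c^2 + 41*c - 40) - 84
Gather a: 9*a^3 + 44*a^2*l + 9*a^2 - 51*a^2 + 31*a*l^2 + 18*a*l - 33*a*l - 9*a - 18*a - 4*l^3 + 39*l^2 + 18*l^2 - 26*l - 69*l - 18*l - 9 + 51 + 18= 9*a^3 + a^2*(44*l - 42) + a*(31*l^2 - 15*l - 27) - 4*l^3 + 57*l^2 - 113*l + 60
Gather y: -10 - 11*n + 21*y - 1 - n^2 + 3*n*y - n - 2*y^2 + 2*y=-n^2 - 12*n - 2*y^2 + y*(3*n + 23) - 11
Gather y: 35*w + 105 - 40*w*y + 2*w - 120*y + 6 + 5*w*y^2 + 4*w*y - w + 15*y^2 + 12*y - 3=36*w + y^2*(5*w + 15) + y*(-36*w - 108) + 108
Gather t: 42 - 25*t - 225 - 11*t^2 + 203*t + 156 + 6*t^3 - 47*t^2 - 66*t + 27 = 6*t^3 - 58*t^2 + 112*t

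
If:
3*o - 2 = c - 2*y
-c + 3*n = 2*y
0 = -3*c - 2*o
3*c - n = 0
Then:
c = 4/5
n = 12/5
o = -6/5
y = 16/5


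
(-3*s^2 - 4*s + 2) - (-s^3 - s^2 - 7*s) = s^3 - 2*s^2 + 3*s + 2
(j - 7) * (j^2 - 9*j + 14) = j^3 - 16*j^2 + 77*j - 98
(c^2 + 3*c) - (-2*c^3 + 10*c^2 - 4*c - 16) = 2*c^3 - 9*c^2 + 7*c + 16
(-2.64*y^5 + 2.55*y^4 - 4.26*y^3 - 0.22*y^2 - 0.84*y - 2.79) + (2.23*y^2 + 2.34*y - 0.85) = -2.64*y^5 + 2.55*y^4 - 4.26*y^3 + 2.01*y^2 + 1.5*y - 3.64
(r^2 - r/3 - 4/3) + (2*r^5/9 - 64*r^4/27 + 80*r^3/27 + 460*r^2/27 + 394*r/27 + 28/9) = 2*r^5/9 - 64*r^4/27 + 80*r^3/27 + 487*r^2/27 + 385*r/27 + 16/9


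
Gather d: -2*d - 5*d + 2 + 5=7 - 7*d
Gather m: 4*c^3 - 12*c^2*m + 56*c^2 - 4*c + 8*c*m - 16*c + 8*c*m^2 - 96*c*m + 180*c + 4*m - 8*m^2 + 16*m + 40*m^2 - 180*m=4*c^3 + 56*c^2 + 160*c + m^2*(8*c + 32) + m*(-12*c^2 - 88*c - 160)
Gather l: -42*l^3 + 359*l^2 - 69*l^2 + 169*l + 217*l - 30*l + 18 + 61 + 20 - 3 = -42*l^3 + 290*l^2 + 356*l + 96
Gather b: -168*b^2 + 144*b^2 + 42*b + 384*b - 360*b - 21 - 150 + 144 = -24*b^2 + 66*b - 27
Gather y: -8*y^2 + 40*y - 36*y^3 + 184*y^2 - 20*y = -36*y^3 + 176*y^2 + 20*y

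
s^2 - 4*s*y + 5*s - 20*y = (s + 5)*(s - 4*y)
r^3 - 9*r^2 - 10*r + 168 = (r - 7)*(r - 6)*(r + 4)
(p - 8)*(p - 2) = p^2 - 10*p + 16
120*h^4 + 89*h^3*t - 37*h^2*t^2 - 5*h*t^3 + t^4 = (-8*h + t)*(-3*h + t)*(h + t)*(5*h + t)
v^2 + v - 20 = (v - 4)*(v + 5)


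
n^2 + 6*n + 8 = (n + 2)*(n + 4)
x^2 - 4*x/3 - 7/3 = (x - 7/3)*(x + 1)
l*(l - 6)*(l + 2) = l^3 - 4*l^2 - 12*l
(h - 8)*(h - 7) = h^2 - 15*h + 56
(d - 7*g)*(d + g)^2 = d^3 - 5*d^2*g - 13*d*g^2 - 7*g^3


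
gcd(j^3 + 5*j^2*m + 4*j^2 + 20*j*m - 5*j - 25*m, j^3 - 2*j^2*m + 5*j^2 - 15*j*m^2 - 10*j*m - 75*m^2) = j + 5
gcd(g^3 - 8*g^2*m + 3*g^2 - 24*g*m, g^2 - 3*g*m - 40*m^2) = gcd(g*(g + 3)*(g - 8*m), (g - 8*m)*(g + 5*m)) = g - 8*m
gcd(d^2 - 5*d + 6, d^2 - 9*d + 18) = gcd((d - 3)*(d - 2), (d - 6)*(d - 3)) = d - 3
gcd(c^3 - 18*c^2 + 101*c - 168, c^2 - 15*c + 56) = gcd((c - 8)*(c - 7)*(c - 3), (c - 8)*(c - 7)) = c^2 - 15*c + 56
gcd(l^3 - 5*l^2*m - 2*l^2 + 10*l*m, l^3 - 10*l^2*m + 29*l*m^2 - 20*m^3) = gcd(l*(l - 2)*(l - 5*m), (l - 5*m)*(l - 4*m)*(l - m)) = l - 5*m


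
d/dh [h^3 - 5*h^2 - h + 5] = 3*h^2 - 10*h - 1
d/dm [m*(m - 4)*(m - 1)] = 3*m^2 - 10*m + 4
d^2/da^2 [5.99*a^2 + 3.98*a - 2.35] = 11.9800000000000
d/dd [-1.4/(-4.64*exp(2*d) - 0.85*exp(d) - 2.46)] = (-12.992*exp(d) - 1.19)*exp(d)/(4.64*exp(2*d) + 0.85*exp(d) + 2.46)^2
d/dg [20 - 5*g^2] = -10*g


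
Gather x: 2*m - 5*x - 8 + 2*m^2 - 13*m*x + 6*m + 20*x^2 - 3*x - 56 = 2*m^2 + 8*m + 20*x^2 + x*(-13*m - 8) - 64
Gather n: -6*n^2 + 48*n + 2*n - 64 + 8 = -6*n^2 + 50*n - 56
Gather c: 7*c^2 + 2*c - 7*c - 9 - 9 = 7*c^2 - 5*c - 18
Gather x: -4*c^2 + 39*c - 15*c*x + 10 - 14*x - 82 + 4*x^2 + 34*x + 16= -4*c^2 + 39*c + 4*x^2 + x*(20 - 15*c) - 56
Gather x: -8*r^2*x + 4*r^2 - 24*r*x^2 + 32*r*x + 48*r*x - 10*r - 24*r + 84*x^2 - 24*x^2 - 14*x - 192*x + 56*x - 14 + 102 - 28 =4*r^2 - 34*r + x^2*(60 - 24*r) + x*(-8*r^2 + 80*r - 150) + 60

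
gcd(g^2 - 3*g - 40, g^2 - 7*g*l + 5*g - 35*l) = g + 5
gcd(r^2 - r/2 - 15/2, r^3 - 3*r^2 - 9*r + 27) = r - 3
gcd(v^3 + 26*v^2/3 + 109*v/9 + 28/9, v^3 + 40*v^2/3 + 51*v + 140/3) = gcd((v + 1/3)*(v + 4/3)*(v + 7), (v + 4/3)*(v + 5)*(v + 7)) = v^2 + 25*v/3 + 28/3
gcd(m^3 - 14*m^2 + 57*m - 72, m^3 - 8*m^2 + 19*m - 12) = m - 3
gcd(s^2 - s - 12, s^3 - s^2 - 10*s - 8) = s - 4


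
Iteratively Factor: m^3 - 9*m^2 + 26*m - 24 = (m - 3)*(m^2 - 6*m + 8) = (m - 4)*(m - 3)*(m - 2)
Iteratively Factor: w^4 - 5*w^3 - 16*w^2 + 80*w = (w)*(w^3 - 5*w^2 - 16*w + 80) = w*(w - 5)*(w^2 - 16) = w*(w - 5)*(w + 4)*(w - 4)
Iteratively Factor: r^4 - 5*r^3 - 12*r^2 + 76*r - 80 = (r + 4)*(r^3 - 9*r^2 + 24*r - 20) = (r - 2)*(r + 4)*(r^2 - 7*r + 10) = (r - 2)^2*(r + 4)*(r - 5)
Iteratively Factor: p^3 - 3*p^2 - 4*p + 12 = (p - 2)*(p^2 - p - 6) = (p - 2)*(p + 2)*(p - 3)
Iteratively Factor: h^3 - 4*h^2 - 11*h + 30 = (h + 3)*(h^2 - 7*h + 10) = (h - 5)*(h + 3)*(h - 2)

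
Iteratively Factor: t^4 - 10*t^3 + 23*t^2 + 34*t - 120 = (t - 5)*(t^3 - 5*t^2 - 2*t + 24) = (t - 5)*(t - 3)*(t^2 - 2*t - 8) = (t - 5)*(t - 4)*(t - 3)*(t + 2)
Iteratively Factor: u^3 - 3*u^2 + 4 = (u - 2)*(u^2 - u - 2) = (u - 2)^2*(u + 1)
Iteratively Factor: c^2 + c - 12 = (c + 4)*(c - 3)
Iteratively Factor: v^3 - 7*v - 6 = (v - 3)*(v^2 + 3*v + 2) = (v - 3)*(v + 1)*(v + 2)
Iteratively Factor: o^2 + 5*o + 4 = (o + 4)*(o + 1)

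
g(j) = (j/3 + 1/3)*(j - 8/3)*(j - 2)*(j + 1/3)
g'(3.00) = 6.74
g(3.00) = 1.48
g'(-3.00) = -63.04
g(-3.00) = 50.37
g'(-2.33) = -32.25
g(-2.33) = 19.15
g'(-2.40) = -34.89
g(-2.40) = 21.50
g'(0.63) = 0.63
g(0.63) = 1.46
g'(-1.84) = -17.06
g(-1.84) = 7.30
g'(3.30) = 12.25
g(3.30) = 4.29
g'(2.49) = 0.85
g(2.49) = -0.28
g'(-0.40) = 1.38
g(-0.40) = -0.10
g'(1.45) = -1.63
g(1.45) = 0.97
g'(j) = (j/3 + 1/3)*(j - 8/3)*(j - 2) + (j/3 + 1/3)*(j - 8/3)*(j + 1/3) + (j/3 + 1/3)*(j - 2)*(j + 1/3) + (j - 8/3)*(j - 2)*(j + 1/3)/3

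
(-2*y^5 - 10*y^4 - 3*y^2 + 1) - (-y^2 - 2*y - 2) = -2*y^5 - 10*y^4 - 2*y^2 + 2*y + 3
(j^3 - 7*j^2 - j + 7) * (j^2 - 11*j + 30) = j^5 - 18*j^4 + 106*j^3 - 192*j^2 - 107*j + 210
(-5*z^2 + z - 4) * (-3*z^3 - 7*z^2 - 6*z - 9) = 15*z^5 + 32*z^4 + 35*z^3 + 67*z^2 + 15*z + 36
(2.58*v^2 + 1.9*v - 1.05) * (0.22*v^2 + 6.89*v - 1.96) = 0.5676*v^4 + 18.1942*v^3 + 7.8032*v^2 - 10.9585*v + 2.058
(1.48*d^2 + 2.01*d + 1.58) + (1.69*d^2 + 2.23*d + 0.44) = 3.17*d^2 + 4.24*d + 2.02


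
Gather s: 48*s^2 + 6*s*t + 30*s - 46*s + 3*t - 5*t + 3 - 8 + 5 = 48*s^2 + s*(6*t - 16) - 2*t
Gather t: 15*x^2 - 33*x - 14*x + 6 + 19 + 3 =15*x^2 - 47*x + 28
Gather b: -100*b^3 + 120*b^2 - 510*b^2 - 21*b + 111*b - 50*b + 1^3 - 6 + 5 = -100*b^3 - 390*b^2 + 40*b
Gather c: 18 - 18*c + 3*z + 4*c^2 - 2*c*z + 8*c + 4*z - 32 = 4*c^2 + c*(-2*z - 10) + 7*z - 14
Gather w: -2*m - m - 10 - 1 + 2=-3*m - 9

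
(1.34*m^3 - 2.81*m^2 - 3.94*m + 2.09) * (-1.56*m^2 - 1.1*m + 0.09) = -2.0904*m^5 + 2.9096*m^4 + 9.358*m^3 + 0.8207*m^2 - 2.6536*m + 0.1881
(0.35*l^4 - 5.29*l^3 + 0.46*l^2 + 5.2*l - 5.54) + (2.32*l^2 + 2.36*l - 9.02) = 0.35*l^4 - 5.29*l^3 + 2.78*l^2 + 7.56*l - 14.56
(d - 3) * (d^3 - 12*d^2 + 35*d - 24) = d^4 - 15*d^3 + 71*d^2 - 129*d + 72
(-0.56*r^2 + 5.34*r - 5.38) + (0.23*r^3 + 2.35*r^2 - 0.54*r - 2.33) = 0.23*r^3 + 1.79*r^2 + 4.8*r - 7.71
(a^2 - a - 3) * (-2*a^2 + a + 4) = -2*a^4 + 3*a^3 + 9*a^2 - 7*a - 12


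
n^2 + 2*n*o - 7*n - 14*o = (n - 7)*(n + 2*o)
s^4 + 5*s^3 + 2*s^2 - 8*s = s*(s - 1)*(s + 2)*(s + 4)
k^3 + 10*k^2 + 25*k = k*(k + 5)^2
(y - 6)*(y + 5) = y^2 - y - 30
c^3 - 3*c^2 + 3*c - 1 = (c - 1)^3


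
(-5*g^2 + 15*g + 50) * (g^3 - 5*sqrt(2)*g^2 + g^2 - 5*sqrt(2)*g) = -5*g^5 + 10*g^4 + 25*sqrt(2)*g^4 - 50*sqrt(2)*g^3 + 65*g^3 - 325*sqrt(2)*g^2 + 50*g^2 - 250*sqrt(2)*g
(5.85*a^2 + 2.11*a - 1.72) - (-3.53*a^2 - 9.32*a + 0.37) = 9.38*a^2 + 11.43*a - 2.09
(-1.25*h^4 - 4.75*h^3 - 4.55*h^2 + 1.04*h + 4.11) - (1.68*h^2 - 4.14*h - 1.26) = -1.25*h^4 - 4.75*h^3 - 6.23*h^2 + 5.18*h + 5.37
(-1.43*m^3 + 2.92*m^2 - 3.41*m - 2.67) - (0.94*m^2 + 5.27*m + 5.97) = -1.43*m^3 + 1.98*m^2 - 8.68*m - 8.64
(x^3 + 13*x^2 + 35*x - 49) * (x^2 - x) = x^5 + 12*x^4 + 22*x^3 - 84*x^2 + 49*x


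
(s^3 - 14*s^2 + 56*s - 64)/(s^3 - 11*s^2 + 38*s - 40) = (s - 8)/(s - 5)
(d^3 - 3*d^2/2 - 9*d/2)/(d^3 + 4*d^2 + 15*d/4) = 2*(d - 3)/(2*d + 5)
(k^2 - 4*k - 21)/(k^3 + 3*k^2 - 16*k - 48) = (k - 7)/(k^2 - 16)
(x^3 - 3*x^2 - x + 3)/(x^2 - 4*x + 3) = x + 1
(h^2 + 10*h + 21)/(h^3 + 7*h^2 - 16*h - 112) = (h + 3)/(h^2 - 16)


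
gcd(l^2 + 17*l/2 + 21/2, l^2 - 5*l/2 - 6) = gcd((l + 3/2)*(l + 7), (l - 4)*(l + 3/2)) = l + 3/2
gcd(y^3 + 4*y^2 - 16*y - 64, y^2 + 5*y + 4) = y + 4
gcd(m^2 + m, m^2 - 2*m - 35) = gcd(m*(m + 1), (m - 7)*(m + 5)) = 1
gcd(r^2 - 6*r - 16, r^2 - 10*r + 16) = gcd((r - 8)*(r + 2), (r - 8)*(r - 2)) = r - 8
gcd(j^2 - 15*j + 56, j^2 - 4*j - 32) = j - 8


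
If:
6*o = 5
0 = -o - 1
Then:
No Solution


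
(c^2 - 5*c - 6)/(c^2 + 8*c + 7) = (c - 6)/(c + 7)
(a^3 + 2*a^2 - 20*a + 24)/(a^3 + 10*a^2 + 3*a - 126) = (a^2 - 4*a + 4)/(a^2 + 4*a - 21)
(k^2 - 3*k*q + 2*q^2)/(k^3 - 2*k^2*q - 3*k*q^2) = (-k^2 + 3*k*q - 2*q^2)/(k*(-k^2 + 2*k*q + 3*q^2))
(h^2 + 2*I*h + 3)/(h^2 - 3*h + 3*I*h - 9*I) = (h - I)/(h - 3)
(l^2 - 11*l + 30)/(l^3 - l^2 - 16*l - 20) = (l - 6)/(l^2 + 4*l + 4)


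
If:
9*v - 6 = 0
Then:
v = 2/3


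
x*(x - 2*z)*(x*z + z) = x^3*z - 2*x^2*z^2 + x^2*z - 2*x*z^2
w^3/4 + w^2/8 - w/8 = w*(w/4 + 1/4)*(w - 1/2)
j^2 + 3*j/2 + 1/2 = (j + 1/2)*(j + 1)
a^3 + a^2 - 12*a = a*(a - 3)*(a + 4)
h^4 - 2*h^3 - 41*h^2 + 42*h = h*(h - 7)*(h - 1)*(h + 6)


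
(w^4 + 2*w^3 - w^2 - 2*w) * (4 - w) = -w^5 + 2*w^4 + 9*w^3 - 2*w^2 - 8*w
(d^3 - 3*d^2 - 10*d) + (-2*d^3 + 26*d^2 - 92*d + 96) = -d^3 + 23*d^2 - 102*d + 96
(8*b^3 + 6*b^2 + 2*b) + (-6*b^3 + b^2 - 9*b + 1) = 2*b^3 + 7*b^2 - 7*b + 1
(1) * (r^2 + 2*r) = r^2 + 2*r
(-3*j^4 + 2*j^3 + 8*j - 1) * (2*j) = -6*j^5 + 4*j^4 + 16*j^2 - 2*j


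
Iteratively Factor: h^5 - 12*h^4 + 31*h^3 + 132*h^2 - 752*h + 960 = (h + 4)*(h^4 - 16*h^3 + 95*h^2 - 248*h + 240) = (h - 5)*(h + 4)*(h^3 - 11*h^2 + 40*h - 48) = (h - 5)*(h - 4)*(h + 4)*(h^2 - 7*h + 12) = (h - 5)*(h - 4)^2*(h + 4)*(h - 3)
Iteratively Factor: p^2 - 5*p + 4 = (p - 4)*(p - 1)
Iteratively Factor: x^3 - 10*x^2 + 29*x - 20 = (x - 5)*(x^2 - 5*x + 4) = (x - 5)*(x - 4)*(x - 1)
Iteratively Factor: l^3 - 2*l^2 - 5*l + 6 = (l - 1)*(l^2 - l - 6) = (l - 3)*(l - 1)*(l + 2)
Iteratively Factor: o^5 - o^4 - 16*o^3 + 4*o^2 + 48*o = (o - 4)*(o^4 + 3*o^3 - 4*o^2 - 12*o) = (o - 4)*(o + 2)*(o^3 + o^2 - 6*o) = (o - 4)*(o - 2)*(o + 2)*(o^2 + 3*o) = (o - 4)*(o - 2)*(o + 2)*(o + 3)*(o)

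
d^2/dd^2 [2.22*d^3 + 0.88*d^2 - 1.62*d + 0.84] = 13.32*d + 1.76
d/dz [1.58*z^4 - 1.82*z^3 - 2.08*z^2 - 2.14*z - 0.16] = 6.32*z^3 - 5.46*z^2 - 4.16*z - 2.14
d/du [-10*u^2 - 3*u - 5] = -20*u - 3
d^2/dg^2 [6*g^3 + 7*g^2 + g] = 36*g + 14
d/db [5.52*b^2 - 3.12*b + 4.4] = 11.04*b - 3.12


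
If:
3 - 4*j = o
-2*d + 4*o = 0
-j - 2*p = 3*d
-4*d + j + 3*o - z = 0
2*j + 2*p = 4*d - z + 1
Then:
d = 2/39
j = 29/39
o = 1/39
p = -35/78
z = 8/13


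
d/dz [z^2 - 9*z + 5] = 2*z - 9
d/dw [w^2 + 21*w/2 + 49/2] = 2*w + 21/2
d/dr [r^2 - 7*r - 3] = 2*r - 7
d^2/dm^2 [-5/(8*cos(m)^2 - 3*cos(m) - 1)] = 5*(-256*sin(m)^4 + 169*sin(m)^2 - 87*cos(m) + 18*cos(3*m) + 121)/(8*sin(m)^2 + 3*cos(m) - 7)^3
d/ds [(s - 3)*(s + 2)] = 2*s - 1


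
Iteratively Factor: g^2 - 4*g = (g)*(g - 4)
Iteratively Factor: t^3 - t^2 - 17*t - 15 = (t + 3)*(t^2 - 4*t - 5) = (t - 5)*(t + 3)*(t + 1)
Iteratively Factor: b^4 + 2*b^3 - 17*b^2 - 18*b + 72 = (b + 4)*(b^3 - 2*b^2 - 9*b + 18) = (b + 3)*(b + 4)*(b^2 - 5*b + 6) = (b - 3)*(b + 3)*(b + 4)*(b - 2)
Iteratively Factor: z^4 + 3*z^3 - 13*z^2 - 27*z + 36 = (z + 3)*(z^3 - 13*z + 12) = (z - 3)*(z + 3)*(z^2 + 3*z - 4) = (z - 3)*(z - 1)*(z + 3)*(z + 4)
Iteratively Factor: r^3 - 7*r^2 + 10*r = (r)*(r^2 - 7*r + 10) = r*(r - 2)*(r - 5)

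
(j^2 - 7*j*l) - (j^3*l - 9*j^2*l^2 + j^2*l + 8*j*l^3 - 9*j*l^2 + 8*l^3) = -j^3*l + 9*j^2*l^2 - j^2*l + j^2 - 8*j*l^3 + 9*j*l^2 - 7*j*l - 8*l^3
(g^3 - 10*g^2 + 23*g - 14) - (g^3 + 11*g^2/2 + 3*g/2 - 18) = -31*g^2/2 + 43*g/2 + 4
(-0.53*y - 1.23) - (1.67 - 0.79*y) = 0.26*y - 2.9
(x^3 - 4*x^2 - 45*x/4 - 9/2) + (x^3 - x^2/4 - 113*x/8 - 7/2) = 2*x^3 - 17*x^2/4 - 203*x/8 - 8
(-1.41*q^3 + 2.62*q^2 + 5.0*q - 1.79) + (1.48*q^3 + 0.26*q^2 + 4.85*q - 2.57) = 0.0700000000000001*q^3 + 2.88*q^2 + 9.85*q - 4.36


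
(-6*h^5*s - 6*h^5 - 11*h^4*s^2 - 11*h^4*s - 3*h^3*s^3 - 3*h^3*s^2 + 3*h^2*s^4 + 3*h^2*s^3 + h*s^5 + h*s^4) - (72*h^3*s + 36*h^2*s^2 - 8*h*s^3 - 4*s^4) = -6*h^5*s - 6*h^5 - 11*h^4*s^2 - 11*h^4*s - 3*h^3*s^3 - 3*h^3*s^2 - 72*h^3*s + 3*h^2*s^4 + 3*h^2*s^3 - 36*h^2*s^2 + h*s^5 + h*s^4 + 8*h*s^3 + 4*s^4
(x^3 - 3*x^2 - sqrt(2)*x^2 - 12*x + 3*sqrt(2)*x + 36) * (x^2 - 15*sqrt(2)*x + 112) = x^5 - 16*sqrt(2)*x^4 - 3*x^4 + 48*sqrt(2)*x^3 + 130*x^3 - 390*x^2 + 68*sqrt(2)*x^2 - 1344*x - 204*sqrt(2)*x + 4032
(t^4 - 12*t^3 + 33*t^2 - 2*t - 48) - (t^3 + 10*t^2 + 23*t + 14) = t^4 - 13*t^3 + 23*t^2 - 25*t - 62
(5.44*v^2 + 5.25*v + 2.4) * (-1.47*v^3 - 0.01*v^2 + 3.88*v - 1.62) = -7.9968*v^5 - 7.7719*v^4 + 17.5267*v^3 + 11.5332*v^2 + 0.806999999999999*v - 3.888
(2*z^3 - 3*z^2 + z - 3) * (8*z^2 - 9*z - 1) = 16*z^5 - 42*z^4 + 33*z^3 - 30*z^2 + 26*z + 3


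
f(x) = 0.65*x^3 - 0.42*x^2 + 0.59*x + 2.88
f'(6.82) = 85.56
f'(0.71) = 0.98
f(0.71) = 3.32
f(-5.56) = -125.11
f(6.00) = 131.70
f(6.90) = 200.49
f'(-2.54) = 15.30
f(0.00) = 2.88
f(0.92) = 3.57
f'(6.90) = 87.63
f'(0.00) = 0.59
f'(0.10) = 0.53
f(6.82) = 193.56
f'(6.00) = 65.75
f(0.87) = 3.50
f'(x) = 1.95*x^2 - 0.84*x + 0.59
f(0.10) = 2.94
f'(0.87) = 1.34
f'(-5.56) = 65.54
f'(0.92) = 1.47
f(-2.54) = -11.98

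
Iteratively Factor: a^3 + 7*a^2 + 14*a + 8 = (a + 1)*(a^2 + 6*a + 8) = (a + 1)*(a + 2)*(a + 4)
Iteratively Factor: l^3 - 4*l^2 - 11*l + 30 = (l - 5)*(l^2 + l - 6) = (l - 5)*(l + 3)*(l - 2)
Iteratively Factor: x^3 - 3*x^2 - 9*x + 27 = (x + 3)*(x^2 - 6*x + 9) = (x - 3)*(x + 3)*(x - 3)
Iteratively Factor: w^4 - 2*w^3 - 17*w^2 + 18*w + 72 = (w - 4)*(w^3 + 2*w^2 - 9*w - 18) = (w - 4)*(w + 3)*(w^2 - w - 6) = (w - 4)*(w - 3)*(w + 3)*(w + 2)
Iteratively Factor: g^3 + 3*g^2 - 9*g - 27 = (g + 3)*(g^2 - 9) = (g - 3)*(g + 3)*(g + 3)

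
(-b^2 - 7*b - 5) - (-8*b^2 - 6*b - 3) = 7*b^2 - b - 2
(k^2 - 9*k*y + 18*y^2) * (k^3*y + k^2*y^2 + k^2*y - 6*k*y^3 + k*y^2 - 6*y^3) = k^5*y - 8*k^4*y^2 + k^4*y + 3*k^3*y^3 - 8*k^3*y^2 + 72*k^2*y^4 + 3*k^2*y^3 - 108*k*y^5 + 72*k*y^4 - 108*y^5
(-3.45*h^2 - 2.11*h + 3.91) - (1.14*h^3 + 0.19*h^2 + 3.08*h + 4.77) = -1.14*h^3 - 3.64*h^2 - 5.19*h - 0.859999999999999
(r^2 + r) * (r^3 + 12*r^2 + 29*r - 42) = r^5 + 13*r^4 + 41*r^3 - 13*r^2 - 42*r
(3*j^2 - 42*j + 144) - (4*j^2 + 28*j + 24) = -j^2 - 70*j + 120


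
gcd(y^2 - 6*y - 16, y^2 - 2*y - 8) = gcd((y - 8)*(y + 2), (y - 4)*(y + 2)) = y + 2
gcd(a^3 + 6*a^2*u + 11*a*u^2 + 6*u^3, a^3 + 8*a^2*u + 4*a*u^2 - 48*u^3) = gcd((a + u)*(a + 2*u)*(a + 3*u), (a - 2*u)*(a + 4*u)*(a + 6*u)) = 1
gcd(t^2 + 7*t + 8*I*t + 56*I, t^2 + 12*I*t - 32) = t + 8*I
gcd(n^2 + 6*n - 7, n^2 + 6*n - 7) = n^2 + 6*n - 7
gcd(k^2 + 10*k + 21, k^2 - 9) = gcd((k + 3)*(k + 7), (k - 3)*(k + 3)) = k + 3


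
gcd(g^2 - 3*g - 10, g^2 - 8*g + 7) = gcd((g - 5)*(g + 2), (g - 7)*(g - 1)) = 1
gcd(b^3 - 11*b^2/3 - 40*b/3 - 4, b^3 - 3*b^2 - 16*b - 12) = b^2 - 4*b - 12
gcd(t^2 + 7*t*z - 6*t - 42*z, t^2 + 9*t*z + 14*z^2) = t + 7*z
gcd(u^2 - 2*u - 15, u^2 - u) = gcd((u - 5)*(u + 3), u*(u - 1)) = 1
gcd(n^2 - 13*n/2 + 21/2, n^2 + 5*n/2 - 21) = n - 7/2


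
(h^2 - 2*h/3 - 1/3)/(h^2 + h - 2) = (h + 1/3)/(h + 2)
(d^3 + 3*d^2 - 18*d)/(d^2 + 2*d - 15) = d*(d + 6)/(d + 5)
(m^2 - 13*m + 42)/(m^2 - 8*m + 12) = (m - 7)/(m - 2)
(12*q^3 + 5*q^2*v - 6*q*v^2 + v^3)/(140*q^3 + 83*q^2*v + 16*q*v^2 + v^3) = (12*q^3 + 5*q^2*v - 6*q*v^2 + v^3)/(140*q^3 + 83*q^2*v + 16*q*v^2 + v^3)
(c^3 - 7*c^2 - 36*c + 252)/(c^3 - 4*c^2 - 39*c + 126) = (c - 6)/(c - 3)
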